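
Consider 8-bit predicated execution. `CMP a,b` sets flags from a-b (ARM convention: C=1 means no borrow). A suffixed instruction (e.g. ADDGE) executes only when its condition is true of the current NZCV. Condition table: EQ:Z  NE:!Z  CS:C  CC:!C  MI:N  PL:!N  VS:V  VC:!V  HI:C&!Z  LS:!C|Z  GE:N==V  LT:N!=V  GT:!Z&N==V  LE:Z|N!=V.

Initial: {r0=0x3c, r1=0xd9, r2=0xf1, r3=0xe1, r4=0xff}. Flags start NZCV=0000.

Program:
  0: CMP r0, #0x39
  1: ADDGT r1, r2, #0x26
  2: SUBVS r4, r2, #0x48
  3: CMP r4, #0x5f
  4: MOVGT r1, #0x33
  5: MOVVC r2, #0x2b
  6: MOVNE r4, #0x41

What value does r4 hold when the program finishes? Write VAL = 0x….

0: ✓ CMP  NZCV=0010
1: ✓ ADDGT  r1←0x17
2: · SUBVS
3: ✓ CMP  NZCV=1010
4: · MOVGT
5: ✓ MOVVC  r2←0x2b
6: ✓ MOVNE  r4←0x41

VAL = 0x41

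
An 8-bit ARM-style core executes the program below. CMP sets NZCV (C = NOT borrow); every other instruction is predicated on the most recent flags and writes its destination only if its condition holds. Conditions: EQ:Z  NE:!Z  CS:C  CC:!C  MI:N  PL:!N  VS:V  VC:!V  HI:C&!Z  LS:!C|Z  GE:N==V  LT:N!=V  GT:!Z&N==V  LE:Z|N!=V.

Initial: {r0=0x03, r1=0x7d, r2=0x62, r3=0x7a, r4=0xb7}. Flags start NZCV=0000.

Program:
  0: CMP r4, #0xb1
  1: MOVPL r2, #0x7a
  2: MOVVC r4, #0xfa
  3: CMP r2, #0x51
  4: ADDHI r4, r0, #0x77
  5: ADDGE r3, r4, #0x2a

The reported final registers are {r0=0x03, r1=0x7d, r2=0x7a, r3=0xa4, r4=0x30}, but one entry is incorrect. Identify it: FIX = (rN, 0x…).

0: ✓ CMP  NZCV=0010
1: ✓ MOVPL  r2←0x7a
2: ✓ MOVVC  r4←0xfa
3: ✓ CMP  NZCV=0010
4: ✓ ADDHI  r4←0x7a
5: ✓ ADDGE  r3←0xa4

FIX = (r4, 0x7a)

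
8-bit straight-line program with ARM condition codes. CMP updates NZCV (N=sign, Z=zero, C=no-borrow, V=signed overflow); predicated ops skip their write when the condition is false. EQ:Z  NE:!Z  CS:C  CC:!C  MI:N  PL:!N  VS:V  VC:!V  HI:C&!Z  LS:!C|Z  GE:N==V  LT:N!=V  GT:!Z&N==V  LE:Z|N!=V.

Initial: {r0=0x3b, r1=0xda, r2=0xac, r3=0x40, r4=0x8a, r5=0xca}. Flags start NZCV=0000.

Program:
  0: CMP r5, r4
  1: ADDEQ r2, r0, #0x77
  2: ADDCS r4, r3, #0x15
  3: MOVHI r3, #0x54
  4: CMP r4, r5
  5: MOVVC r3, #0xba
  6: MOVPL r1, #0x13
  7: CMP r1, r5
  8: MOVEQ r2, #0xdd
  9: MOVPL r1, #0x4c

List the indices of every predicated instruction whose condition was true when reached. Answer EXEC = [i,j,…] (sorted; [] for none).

0: ✓ CMP  NZCV=0010
1: · ADDEQ
2: ✓ ADDCS  r4←0x55
3: ✓ MOVHI  r3←0x54
4: ✓ CMP  NZCV=1001
5: · MOVVC
6: · MOVPL
7: ✓ CMP  NZCV=0010
8: · MOVEQ
9: ✓ MOVPL  r1←0x4c

EXEC = [2,3,9]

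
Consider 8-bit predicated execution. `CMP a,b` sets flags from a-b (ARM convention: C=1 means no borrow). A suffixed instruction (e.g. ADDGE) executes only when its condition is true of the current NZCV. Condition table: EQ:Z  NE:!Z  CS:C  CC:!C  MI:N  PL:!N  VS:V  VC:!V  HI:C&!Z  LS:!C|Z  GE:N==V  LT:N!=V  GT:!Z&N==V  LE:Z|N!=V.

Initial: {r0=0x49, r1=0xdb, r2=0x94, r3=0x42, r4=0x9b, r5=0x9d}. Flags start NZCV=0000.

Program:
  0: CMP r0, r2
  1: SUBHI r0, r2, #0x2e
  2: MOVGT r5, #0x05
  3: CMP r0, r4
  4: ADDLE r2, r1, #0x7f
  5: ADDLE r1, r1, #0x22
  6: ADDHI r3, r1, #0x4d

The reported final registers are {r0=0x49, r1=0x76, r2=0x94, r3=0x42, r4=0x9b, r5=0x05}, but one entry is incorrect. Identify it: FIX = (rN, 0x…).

FIX = (r1, 0xdb)

0: ✓ CMP  NZCV=1001
1: · SUBHI
2: ✓ MOVGT  r5←0x05
3: ✓ CMP  NZCV=1001
4: · ADDLE
5: · ADDLE
6: · ADDHI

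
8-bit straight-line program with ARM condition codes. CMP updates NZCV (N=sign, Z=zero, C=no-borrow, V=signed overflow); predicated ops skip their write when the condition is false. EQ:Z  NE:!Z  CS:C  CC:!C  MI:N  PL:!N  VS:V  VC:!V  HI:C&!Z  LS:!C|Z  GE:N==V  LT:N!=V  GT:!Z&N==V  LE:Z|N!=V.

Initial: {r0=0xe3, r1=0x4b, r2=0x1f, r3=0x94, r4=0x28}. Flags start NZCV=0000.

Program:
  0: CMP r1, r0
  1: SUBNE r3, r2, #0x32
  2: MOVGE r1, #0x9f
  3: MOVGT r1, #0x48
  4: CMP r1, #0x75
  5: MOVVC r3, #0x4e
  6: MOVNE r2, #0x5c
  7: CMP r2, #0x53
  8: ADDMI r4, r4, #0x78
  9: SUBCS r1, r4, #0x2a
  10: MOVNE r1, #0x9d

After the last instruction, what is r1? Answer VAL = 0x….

0: ✓ CMP  NZCV=0000
1: ✓ SUBNE  r3←0xed
2: ✓ MOVGE  r1←0x9f
3: ✓ MOVGT  r1←0x48
4: ✓ CMP  NZCV=1000
5: ✓ MOVVC  r3←0x4e
6: ✓ MOVNE  r2←0x5c
7: ✓ CMP  NZCV=0010
8: · ADDMI
9: ✓ SUBCS  r1←0xfe
10: ✓ MOVNE  r1←0x9d

VAL = 0x9d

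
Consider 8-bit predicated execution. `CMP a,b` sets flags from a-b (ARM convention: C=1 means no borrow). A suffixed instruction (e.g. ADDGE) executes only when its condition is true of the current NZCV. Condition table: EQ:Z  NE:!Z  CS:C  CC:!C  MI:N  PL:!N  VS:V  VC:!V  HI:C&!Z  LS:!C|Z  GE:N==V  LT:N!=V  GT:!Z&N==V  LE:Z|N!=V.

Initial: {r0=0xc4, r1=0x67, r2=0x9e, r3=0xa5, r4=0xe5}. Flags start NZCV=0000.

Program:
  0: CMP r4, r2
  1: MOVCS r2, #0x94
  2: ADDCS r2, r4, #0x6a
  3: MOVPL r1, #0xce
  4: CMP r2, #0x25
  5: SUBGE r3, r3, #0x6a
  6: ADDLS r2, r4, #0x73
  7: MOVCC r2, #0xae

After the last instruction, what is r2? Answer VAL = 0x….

VAL = 0x4f

0: ✓ CMP  NZCV=0010
1: ✓ MOVCS  r2←0x94
2: ✓ ADDCS  r2←0x4f
3: ✓ MOVPL  r1←0xce
4: ✓ CMP  NZCV=0010
5: ✓ SUBGE  r3←0x3b
6: · ADDLS
7: · MOVCC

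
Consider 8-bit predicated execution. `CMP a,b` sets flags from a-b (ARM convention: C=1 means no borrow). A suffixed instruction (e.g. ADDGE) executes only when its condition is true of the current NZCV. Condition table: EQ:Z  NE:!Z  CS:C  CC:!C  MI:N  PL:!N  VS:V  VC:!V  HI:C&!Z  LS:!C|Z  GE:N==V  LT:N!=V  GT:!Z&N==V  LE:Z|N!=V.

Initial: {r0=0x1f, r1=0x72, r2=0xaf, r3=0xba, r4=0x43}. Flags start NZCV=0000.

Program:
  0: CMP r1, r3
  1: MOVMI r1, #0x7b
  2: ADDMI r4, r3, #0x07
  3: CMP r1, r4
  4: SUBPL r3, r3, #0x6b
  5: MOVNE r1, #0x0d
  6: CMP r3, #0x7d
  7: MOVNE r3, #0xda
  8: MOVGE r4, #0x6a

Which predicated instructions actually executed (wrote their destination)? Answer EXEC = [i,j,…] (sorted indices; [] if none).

EXEC = [1,2,5,7]

[0] flags=1001 → (cmp)
[1] flags=1001 MI?T → r1=0x7b
[2] flags=1001 MI?T → r4=0xc1
[3] flags=1001 → (cmp)
[4] flags=1001 PL?F → skip
[5] flags=1001 NE?T → r1=0x0d
[6] flags=0011 → (cmp)
[7] flags=0011 NE?T → r3=0xda
[8] flags=0011 GE?F → skip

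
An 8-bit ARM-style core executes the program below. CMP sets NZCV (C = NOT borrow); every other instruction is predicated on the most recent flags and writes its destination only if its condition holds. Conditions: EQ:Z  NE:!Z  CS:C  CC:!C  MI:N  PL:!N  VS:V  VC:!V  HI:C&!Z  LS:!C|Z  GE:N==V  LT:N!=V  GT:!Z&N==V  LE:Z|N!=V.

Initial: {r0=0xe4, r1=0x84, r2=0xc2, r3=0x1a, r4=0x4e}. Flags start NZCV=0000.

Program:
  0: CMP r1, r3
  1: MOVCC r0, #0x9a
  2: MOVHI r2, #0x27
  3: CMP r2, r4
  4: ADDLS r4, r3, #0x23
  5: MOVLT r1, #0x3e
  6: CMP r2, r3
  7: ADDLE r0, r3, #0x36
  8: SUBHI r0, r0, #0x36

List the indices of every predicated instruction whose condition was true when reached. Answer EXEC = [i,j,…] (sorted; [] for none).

EXEC = [2,4,5,8]

0: ✓ CMP  NZCV=0011
1: · MOVCC
2: ✓ MOVHI  r2←0x27
3: ✓ CMP  NZCV=1000
4: ✓ ADDLS  r4←0x3d
5: ✓ MOVLT  r1←0x3e
6: ✓ CMP  NZCV=0010
7: · ADDLE
8: ✓ SUBHI  r0←0xae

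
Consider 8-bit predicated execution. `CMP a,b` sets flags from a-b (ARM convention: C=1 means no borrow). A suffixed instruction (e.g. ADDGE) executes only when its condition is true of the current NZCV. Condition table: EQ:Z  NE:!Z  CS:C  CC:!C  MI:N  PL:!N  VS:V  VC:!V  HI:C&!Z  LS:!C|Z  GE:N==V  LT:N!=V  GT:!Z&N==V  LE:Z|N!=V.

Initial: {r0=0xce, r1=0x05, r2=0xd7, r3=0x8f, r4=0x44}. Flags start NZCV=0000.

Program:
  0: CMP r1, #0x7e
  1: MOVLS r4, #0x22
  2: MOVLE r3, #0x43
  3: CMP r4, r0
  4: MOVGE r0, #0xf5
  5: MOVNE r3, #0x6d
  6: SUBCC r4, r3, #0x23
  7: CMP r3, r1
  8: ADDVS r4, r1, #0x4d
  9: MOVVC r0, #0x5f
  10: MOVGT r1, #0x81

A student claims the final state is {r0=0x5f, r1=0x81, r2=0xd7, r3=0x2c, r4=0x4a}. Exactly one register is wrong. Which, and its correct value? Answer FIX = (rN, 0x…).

[0] flags=1000 → (cmp)
[1] flags=1000 LS?T → r4=0x22
[2] flags=1000 LE?T → r3=0x43
[3] flags=0000 → (cmp)
[4] flags=0000 GE?T → r0=0xf5
[5] flags=0000 NE?T → r3=0x6d
[6] flags=0000 CC?T → r4=0x4a
[7] flags=0010 → (cmp)
[8] flags=0010 VS?F → skip
[9] flags=0010 VC?T → r0=0x5f
[10] flags=0010 GT?T → r1=0x81

FIX = (r3, 0x6d)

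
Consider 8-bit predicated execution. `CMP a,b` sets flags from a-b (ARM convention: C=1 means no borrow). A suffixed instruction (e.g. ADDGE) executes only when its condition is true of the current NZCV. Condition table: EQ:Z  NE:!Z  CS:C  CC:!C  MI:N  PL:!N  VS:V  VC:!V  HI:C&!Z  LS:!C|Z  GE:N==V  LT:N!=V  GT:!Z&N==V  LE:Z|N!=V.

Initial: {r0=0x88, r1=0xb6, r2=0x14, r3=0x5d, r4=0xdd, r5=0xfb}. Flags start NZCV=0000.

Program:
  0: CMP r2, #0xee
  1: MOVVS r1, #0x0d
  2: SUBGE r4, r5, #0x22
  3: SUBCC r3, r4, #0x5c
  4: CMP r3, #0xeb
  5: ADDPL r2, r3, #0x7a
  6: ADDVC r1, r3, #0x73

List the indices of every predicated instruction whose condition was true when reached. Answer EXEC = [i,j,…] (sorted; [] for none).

EXEC = [2,3]

[0] flags=0000 → (cmp)
[1] flags=0000 VS?F → skip
[2] flags=0000 GE?T → r4=0xd9
[3] flags=0000 CC?T → r3=0x7d
[4] flags=1001 → (cmp)
[5] flags=1001 PL?F → skip
[6] flags=1001 VC?F → skip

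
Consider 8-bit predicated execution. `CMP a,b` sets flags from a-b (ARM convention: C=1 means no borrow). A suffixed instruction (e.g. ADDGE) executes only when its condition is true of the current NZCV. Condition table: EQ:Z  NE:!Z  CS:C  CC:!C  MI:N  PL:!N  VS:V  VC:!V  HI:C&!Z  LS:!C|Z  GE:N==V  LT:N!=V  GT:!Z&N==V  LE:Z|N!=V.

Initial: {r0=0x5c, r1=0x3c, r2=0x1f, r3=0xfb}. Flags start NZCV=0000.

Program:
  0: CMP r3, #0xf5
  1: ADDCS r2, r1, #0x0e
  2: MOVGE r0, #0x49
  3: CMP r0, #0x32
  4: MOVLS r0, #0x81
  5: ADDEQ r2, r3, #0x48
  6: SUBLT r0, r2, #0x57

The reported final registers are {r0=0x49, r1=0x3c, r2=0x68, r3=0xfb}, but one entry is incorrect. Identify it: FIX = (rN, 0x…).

[0] flags=0010 → (cmp)
[1] flags=0010 CS?T → r2=0x4a
[2] flags=0010 GE?T → r0=0x49
[3] flags=0010 → (cmp)
[4] flags=0010 LS?F → skip
[5] flags=0010 EQ?F → skip
[6] flags=0010 LT?F → skip

FIX = (r2, 0x4a)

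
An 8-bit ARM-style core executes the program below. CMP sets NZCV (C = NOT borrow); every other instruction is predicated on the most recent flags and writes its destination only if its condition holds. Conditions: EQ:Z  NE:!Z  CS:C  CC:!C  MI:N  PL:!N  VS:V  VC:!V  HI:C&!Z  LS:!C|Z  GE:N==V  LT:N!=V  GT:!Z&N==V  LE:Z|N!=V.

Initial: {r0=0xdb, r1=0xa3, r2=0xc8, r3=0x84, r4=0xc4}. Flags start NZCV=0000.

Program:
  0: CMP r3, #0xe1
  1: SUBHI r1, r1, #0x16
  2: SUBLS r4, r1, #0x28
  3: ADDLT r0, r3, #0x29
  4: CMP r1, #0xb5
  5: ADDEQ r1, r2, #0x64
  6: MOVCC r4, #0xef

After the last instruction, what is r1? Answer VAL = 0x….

VAL = 0xa3

0: ✓ CMP  NZCV=1000
1: · SUBHI
2: ✓ SUBLS  r4←0x7b
3: ✓ ADDLT  r0←0xad
4: ✓ CMP  NZCV=1000
5: · ADDEQ
6: ✓ MOVCC  r4←0xef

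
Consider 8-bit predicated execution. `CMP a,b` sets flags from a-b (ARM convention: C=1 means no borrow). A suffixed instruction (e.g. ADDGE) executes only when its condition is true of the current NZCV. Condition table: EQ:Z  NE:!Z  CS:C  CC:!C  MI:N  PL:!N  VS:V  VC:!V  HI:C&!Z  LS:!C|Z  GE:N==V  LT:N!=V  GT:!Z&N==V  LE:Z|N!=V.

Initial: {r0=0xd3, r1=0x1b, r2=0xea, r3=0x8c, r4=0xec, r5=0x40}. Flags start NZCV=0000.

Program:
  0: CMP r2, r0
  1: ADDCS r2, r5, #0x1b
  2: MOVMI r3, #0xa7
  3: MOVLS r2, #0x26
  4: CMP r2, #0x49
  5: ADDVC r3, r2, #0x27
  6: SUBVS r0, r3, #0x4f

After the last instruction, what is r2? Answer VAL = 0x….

VAL = 0x5b

0: ✓ CMP  NZCV=0010
1: ✓ ADDCS  r2←0x5b
2: · MOVMI
3: · MOVLS
4: ✓ CMP  NZCV=0010
5: ✓ ADDVC  r3←0x82
6: · SUBVS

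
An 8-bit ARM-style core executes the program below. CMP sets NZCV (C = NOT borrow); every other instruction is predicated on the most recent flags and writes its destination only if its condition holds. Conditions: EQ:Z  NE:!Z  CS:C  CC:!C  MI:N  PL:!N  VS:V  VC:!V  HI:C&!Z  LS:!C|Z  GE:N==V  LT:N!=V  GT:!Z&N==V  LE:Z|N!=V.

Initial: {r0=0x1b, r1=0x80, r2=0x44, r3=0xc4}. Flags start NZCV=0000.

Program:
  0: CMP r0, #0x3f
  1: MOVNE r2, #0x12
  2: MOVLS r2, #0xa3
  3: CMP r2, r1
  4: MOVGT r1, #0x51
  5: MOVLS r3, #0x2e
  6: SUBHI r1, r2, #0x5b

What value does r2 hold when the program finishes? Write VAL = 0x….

[0] flags=1000 → (cmp)
[1] flags=1000 NE?T → r2=0x12
[2] flags=1000 LS?T → r2=0xa3
[3] flags=0010 → (cmp)
[4] flags=0010 GT?T → r1=0x51
[5] flags=0010 LS?F → skip
[6] flags=0010 HI?T → r1=0x48

VAL = 0xa3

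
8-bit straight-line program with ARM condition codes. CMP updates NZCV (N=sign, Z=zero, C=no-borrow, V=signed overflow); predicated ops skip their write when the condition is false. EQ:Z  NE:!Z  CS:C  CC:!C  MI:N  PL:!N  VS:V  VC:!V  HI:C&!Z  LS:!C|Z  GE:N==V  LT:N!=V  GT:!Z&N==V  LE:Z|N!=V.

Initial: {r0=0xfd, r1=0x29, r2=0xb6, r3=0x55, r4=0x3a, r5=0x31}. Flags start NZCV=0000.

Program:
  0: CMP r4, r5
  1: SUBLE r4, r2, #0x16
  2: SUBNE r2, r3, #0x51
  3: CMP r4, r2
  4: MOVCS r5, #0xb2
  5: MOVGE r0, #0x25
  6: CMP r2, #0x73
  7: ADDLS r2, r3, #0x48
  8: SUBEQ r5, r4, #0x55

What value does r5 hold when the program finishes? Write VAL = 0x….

0: ✓ CMP  NZCV=0010
1: · SUBLE
2: ✓ SUBNE  r2←0x04
3: ✓ CMP  NZCV=0010
4: ✓ MOVCS  r5←0xb2
5: ✓ MOVGE  r0←0x25
6: ✓ CMP  NZCV=1000
7: ✓ ADDLS  r2←0x9d
8: · SUBEQ

VAL = 0xb2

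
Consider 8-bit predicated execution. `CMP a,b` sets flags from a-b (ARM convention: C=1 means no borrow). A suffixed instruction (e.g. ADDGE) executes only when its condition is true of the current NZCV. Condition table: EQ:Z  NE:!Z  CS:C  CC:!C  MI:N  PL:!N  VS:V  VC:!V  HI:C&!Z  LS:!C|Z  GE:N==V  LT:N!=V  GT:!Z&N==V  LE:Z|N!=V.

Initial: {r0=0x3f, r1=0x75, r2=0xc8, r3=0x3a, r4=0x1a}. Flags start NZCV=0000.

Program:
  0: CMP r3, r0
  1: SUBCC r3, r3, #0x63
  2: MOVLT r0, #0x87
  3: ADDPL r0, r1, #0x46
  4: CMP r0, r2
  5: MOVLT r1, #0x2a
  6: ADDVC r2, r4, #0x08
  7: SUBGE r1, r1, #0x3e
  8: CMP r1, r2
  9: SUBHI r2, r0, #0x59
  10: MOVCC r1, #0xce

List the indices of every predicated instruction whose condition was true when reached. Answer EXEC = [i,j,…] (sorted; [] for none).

EXEC = [1,2,5,6,9]

[0] flags=1000 → (cmp)
[1] flags=1000 CC?T → r3=0xd7
[2] flags=1000 LT?T → r0=0x87
[3] flags=1000 PL?F → skip
[4] flags=1000 → (cmp)
[5] flags=1000 LT?T → r1=0x2a
[6] flags=1000 VC?T → r2=0x22
[7] flags=1000 GE?F → skip
[8] flags=0010 → (cmp)
[9] flags=0010 HI?T → r2=0x2e
[10] flags=0010 CC?F → skip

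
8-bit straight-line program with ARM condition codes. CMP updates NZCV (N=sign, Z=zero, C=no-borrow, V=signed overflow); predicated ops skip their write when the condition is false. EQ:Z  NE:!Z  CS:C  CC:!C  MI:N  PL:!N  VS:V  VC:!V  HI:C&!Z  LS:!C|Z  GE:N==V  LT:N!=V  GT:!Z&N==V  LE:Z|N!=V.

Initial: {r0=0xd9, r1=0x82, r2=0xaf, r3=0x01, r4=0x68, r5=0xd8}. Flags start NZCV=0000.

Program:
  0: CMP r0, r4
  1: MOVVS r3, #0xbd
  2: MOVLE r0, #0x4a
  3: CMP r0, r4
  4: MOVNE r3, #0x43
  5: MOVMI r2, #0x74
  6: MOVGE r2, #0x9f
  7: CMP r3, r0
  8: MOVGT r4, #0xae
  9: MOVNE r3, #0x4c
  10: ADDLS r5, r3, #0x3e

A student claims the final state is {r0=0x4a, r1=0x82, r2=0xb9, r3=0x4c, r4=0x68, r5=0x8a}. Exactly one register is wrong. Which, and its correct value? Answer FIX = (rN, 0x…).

FIX = (r2, 0x74)

[0] flags=0011 → (cmp)
[1] flags=0011 VS?T → r3=0xbd
[2] flags=0011 LE?T → r0=0x4a
[3] flags=1000 → (cmp)
[4] flags=1000 NE?T → r3=0x43
[5] flags=1000 MI?T → r2=0x74
[6] flags=1000 GE?F → skip
[7] flags=1000 → (cmp)
[8] flags=1000 GT?F → skip
[9] flags=1000 NE?T → r3=0x4c
[10] flags=1000 LS?T → r5=0x8a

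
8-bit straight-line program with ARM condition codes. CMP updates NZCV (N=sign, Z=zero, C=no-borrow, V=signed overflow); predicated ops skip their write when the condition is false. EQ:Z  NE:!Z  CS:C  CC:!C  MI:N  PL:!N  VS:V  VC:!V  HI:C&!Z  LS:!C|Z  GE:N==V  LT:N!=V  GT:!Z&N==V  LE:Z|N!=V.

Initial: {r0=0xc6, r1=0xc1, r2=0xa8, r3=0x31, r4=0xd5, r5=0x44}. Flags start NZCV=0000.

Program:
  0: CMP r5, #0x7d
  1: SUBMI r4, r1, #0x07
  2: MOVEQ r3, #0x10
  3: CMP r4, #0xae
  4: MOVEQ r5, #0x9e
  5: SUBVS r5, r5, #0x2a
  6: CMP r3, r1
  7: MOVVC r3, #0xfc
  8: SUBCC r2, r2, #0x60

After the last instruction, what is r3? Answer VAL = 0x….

VAL = 0xfc

[0] flags=1000 → (cmp)
[1] flags=1000 MI?T → r4=0xba
[2] flags=1000 EQ?F → skip
[3] flags=0010 → (cmp)
[4] flags=0010 EQ?F → skip
[5] flags=0010 VS?F → skip
[6] flags=0000 → (cmp)
[7] flags=0000 VC?T → r3=0xfc
[8] flags=0000 CC?T → r2=0x48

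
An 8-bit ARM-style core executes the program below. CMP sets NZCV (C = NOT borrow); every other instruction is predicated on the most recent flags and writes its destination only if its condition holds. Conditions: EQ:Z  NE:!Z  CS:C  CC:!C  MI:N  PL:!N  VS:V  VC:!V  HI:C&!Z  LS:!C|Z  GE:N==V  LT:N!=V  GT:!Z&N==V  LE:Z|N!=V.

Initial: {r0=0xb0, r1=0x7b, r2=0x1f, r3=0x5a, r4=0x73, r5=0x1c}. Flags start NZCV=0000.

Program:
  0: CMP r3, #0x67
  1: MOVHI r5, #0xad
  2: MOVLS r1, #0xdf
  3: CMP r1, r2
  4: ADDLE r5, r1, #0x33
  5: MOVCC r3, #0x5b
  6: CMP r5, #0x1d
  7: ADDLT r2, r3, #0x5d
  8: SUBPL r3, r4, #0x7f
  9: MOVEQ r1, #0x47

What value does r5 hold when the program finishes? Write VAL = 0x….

VAL = 0x12

0: ✓ CMP  NZCV=1000
1: · MOVHI
2: ✓ MOVLS  r1←0xdf
3: ✓ CMP  NZCV=1010
4: ✓ ADDLE  r5←0x12
5: · MOVCC
6: ✓ CMP  NZCV=1000
7: ✓ ADDLT  r2←0xb7
8: · SUBPL
9: · MOVEQ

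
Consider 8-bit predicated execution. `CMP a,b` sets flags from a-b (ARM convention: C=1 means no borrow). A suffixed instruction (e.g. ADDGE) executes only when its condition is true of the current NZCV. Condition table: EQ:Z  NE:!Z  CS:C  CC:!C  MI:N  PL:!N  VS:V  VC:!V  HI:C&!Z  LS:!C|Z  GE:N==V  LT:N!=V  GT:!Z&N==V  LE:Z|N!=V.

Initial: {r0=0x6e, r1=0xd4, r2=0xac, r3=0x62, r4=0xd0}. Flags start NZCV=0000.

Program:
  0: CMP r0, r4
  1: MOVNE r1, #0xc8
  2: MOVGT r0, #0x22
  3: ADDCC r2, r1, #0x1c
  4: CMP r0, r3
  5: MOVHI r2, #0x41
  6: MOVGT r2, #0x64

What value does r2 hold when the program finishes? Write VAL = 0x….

VAL = 0xe4

[0] flags=1001 → (cmp)
[1] flags=1001 NE?T → r1=0xc8
[2] flags=1001 GT?T → r0=0x22
[3] flags=1001 CC?T → r2=0xe4
[4] flags=1000 → (cmp)
[5] flags=1000 HI?F → skip
[6] flags=1000 GT?F → skip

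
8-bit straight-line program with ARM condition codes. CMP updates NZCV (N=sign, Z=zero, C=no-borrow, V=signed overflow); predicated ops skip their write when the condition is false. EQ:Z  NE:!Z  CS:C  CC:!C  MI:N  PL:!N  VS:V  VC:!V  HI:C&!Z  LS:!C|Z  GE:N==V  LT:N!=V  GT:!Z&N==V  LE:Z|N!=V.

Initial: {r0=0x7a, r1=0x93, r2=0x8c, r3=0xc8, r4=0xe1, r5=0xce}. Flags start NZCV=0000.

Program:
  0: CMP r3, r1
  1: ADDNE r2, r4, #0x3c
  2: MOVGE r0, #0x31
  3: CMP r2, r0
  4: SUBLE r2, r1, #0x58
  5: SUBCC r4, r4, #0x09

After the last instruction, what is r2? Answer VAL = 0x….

VAL = 0x3b

[0] flags=0010 → (cmp)
[1] flags=0010 NE?T → r2=0x1d
[2] flags=0010 GE?T → r0=0x31
[3] flags=1000 → (cmp)
[4] flags=1000 LE?T → r2=0x3b
[5] flags=1000 CC?T → r4=0xd8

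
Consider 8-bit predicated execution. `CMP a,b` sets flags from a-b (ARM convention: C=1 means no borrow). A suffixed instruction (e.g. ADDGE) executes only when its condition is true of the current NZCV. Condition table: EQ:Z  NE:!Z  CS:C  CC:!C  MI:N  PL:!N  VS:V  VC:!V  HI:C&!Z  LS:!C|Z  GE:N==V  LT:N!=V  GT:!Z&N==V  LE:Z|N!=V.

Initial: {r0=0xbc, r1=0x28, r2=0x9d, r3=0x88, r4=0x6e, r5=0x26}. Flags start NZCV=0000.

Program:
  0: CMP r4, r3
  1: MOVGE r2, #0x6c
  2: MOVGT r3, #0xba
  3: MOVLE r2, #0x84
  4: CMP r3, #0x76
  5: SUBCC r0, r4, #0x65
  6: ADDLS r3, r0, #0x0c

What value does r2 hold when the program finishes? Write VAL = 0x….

VAL = 0x6c

[0] flags=1001 → (cmp)
[1] flags=1001 GE?T → r2=0x6c
[2] flags=1001 GT?T → r3=0xba
[3] flags=1001 LE?F → skip
[4] flags=0011 → (cmp)
[5] flags=0011 CC?F → skip
[6] flags=0011 LS?F → skip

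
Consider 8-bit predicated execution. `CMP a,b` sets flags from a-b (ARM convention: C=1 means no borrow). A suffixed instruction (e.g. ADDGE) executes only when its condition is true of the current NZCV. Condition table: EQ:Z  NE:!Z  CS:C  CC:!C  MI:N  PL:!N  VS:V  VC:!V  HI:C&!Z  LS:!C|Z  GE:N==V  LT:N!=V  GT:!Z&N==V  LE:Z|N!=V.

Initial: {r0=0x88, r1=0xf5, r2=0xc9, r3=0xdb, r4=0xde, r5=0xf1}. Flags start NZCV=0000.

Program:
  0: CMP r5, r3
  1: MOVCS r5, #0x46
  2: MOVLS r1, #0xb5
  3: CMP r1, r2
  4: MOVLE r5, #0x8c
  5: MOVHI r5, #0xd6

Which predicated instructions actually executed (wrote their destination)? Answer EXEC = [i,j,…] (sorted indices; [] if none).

[0] flags=0010 → (cmp)
[1] flags=0010 CS?T → r5=0x46
[2] flags=0010 LS?F → skip
[3] flags=0010 → (cmp)
[4] flags=0010 LE?F → skip
[5] flags=0010 HI?T → r5=0xd6

EXEC = [1,5]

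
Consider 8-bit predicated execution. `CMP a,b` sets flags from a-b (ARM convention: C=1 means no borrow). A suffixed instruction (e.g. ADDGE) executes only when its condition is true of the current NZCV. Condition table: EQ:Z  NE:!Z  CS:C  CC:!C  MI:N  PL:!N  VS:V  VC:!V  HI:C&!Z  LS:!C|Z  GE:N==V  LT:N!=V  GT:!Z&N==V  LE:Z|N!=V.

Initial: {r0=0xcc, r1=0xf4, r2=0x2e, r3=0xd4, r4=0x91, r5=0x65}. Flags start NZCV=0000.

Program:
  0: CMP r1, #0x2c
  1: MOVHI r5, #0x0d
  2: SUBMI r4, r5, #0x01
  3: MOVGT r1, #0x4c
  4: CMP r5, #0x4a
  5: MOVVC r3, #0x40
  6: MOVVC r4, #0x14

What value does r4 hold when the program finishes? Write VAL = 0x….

0: ✓ CMP  NZCV=1010
1: ✓ MOVHI  r5←0x0d
2: ✓ SUBMI  r4←0x0c
3: · MOVGT
4: ✓ CMP  NZCV=1000
5: ✓ MOVVC  r3←0x40
6: ✓ MOVVC  r4←0x14

VAL = 0x14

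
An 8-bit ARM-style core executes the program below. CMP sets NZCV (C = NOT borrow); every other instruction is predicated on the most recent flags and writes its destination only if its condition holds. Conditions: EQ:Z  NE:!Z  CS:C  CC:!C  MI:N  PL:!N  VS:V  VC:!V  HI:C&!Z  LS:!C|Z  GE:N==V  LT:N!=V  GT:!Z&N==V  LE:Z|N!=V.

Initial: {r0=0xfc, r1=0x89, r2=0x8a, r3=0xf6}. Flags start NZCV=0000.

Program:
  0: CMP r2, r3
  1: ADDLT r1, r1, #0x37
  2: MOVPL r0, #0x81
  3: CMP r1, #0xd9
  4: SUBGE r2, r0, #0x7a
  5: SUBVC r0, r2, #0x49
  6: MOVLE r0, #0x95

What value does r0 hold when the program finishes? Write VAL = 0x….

[0] flags=1000 → (cmp)
[1] flags=1000 LT?T → r1=0xc0
[2] flags=1000 PL?F → skip
[3] flags=1000 → (cmp)
[4] flags=1000 GE?F → skip
[5] flags=1000 VC?T → r0=0x41
[6] flags=1000 LE?T → r0=0x95

VAL = 0x95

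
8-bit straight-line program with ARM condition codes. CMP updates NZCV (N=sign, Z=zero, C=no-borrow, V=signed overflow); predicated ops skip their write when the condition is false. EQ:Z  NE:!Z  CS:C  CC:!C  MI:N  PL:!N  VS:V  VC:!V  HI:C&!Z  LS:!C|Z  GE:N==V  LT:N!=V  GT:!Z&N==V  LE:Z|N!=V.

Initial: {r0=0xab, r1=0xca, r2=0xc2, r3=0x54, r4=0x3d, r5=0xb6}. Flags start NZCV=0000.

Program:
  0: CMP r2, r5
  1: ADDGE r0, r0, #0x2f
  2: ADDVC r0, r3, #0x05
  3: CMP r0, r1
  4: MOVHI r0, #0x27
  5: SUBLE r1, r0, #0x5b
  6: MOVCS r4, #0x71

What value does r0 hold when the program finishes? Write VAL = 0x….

VAL = 0x59

0: ✓ CMP  NZCV=0010
1: ✓ ADDGE  r0←0xda
2: ✓ ADDVC  r0←0x59
3: ✓ CMP  NZCV=1001
4: · MOVHI
5: · SUBLE
6: · MOVCS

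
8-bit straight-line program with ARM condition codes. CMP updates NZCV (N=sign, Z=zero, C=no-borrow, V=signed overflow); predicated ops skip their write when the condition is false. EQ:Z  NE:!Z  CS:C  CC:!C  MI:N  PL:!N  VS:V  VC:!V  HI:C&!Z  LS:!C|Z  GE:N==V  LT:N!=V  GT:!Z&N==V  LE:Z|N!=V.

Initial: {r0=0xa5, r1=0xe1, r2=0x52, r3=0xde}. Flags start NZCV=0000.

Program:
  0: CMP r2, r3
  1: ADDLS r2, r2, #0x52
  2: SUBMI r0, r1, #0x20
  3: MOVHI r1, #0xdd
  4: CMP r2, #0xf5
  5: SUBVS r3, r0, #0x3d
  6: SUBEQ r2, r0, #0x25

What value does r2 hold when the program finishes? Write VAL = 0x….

VAL = 0xa4

0: ✓ CMP  NZCV=0000
1: ✓ ADDLS  r2←0xa4
2: · SUBMI
3: · MOVHI
4: ✓ CMP  NZCV=1000
5: · SUBVS
6: · SUBEQ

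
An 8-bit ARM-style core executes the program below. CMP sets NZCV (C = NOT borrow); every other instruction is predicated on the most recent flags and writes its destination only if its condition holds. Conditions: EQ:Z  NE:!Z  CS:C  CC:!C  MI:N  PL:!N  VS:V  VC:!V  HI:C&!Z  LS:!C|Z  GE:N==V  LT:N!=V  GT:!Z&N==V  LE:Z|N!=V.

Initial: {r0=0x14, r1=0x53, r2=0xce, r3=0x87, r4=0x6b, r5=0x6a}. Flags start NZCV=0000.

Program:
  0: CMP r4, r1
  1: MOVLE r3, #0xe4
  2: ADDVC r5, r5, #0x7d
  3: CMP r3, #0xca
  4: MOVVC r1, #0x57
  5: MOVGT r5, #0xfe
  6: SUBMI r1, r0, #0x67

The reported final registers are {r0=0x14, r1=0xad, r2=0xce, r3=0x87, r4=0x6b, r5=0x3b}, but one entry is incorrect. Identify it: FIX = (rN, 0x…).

FIX = (r5, 0xe7)

0: ✓ CMP  NZCV=0010
1: · MOVLE
2: ✓ ADDVC  r5←0xe7
3: ✓ CMP  NZCV=1000
4: ✓ MOVVC  r1←0x57
5: · MOVGT
6: ✓ SUBMI  r1←0xad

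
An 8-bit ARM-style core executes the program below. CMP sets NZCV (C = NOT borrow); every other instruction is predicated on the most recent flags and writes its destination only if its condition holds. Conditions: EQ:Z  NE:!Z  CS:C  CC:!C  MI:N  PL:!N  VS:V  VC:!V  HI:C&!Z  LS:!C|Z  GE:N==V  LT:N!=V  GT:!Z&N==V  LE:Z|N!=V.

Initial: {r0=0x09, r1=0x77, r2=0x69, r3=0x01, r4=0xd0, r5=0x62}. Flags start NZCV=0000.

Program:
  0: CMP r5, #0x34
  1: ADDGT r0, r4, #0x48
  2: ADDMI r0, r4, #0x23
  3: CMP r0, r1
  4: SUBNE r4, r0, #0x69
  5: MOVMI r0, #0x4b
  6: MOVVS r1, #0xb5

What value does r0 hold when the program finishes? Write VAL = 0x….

[0] flags=0010 → (cmp)
[1] flags=0010 GT?T → r0=0x18
[2] flags=0010 MI?F → skip
[3] flags=1000 → (cmp)
[4] flags=1000 NE?T → r4=0xaf
[5] flags=1000 MI?T → r0=0x4b
[6] flags=1000 VS?F → skip

VAL = 0x4b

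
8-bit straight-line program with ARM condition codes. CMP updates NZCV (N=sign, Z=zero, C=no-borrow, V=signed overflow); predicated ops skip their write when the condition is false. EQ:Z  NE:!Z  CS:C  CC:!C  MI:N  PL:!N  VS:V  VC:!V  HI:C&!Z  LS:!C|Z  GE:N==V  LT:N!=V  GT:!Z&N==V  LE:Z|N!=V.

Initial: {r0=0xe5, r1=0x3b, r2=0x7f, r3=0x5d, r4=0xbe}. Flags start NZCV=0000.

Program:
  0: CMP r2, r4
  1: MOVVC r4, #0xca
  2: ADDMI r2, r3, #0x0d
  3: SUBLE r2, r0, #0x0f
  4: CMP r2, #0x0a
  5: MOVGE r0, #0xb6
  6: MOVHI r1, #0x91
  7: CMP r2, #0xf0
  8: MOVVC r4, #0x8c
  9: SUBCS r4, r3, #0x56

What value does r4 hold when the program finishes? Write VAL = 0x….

VAL = 0x8c

[0] flags=1001 → (cmp)
[1] flags=1001 VC?F → skip
[2] flags=1001 MI?T → r2=0x6a
[3] flags=1001 LE?F → skip
[4] flags=0010 → (cmp)
[5] flags=0010 GE?T → r0=0xb6
[6] flags=0010 HI?T → r1=0x91
[7] flags=0000 → (cmp)
[8] flags=0000 VC?T → r4=0x8c
[9] flags=0000 CS?F → skip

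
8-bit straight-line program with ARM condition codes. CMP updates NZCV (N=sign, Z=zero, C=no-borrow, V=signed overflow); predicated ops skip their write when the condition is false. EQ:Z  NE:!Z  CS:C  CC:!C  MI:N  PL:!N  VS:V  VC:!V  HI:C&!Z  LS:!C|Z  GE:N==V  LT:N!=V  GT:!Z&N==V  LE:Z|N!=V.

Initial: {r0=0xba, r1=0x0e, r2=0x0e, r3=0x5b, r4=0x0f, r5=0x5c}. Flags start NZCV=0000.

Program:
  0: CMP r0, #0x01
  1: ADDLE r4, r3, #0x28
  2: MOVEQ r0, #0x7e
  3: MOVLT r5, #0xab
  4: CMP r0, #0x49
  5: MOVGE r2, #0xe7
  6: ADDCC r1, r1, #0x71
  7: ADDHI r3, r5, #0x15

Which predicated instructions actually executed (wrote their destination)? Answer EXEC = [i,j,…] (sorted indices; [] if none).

[0] flags=1010 → (cmp)
[1] flags=1010 LE?T → r4=0x83
[2] flags=1010 EQ?F → skip
[3] flags=1010 LT?T → r5=0xab
[4] flags=0011 → (cmp)
[5] flags=0011 GE?F → skip
[6] flags=0011 CC?F → skip
[7] flags=0011 HI?T → r3=0xc0

EXEC = [1,3,7]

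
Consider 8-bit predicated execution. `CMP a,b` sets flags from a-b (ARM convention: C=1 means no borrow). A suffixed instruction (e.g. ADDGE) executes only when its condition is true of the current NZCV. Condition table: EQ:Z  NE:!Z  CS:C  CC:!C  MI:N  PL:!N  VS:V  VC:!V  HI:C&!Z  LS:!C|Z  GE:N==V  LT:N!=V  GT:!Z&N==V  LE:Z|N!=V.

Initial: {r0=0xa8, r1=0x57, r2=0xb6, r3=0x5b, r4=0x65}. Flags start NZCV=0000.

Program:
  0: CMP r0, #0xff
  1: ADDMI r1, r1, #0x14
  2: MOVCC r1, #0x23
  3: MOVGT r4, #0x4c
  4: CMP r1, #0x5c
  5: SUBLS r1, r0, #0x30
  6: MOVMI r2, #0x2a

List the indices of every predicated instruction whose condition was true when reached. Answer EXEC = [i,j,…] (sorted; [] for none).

0: ✓ CMP  NZCV=1000
1: ✓ ADDMI  r1←0x6b
2: ✓ MOVCC  r1←0x23
3: · MOVGT
4: ✓ CMP  NZCV=1000
5: ✓ SUBLS  r1←0x78
6: ✓ MOVMI  r2←0x2a

EXEC = [1,2,5,6]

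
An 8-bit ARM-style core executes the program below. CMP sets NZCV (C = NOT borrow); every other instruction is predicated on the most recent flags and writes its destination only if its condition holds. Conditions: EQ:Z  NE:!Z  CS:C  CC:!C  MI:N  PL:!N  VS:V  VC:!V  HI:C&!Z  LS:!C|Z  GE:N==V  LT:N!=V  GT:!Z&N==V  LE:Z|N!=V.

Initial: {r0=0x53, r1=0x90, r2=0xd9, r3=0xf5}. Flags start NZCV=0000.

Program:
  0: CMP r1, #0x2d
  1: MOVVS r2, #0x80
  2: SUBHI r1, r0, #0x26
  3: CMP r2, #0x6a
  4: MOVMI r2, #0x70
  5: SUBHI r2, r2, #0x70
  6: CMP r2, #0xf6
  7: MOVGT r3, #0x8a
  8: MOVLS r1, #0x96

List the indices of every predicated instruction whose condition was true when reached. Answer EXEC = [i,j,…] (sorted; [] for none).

[0] flags=0011 → (cmp)
[1] flags=0011 VS?T → r2=0x80
[2] flags=0011 HI?T → r1=0x2d
[3] flags=0011 → (cmp)
[4] flags=0011 MI?F → skip
[5] flags=0011 HI?T → r2=0x10
[6] flags=0000 → (cmp)
[7] flags=0000 GT?T → r3=0x8a
[8] flags=0000 LS?T → r1=0x96

EXEC = [1,2,5,7,8]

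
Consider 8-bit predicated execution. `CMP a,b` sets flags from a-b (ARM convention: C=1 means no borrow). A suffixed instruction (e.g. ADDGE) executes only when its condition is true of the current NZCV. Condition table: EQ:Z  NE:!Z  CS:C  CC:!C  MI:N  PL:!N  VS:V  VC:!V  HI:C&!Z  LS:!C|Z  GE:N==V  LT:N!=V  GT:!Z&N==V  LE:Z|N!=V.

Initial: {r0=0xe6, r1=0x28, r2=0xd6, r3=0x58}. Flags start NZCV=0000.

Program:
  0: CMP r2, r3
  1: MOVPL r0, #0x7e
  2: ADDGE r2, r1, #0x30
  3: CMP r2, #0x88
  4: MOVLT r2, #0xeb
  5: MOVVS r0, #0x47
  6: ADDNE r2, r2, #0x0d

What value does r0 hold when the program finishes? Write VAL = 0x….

VAL = 0x7e

0: ✓ CMP  NZCV=0011
1: ✓ MOVPL  r0←0x7e
2: · ADDGE
3: ✓ CMP  NZCV=0010
4: · MOVLT
5: · MOVVS
6: ✓ ADDNE  r2←0xe3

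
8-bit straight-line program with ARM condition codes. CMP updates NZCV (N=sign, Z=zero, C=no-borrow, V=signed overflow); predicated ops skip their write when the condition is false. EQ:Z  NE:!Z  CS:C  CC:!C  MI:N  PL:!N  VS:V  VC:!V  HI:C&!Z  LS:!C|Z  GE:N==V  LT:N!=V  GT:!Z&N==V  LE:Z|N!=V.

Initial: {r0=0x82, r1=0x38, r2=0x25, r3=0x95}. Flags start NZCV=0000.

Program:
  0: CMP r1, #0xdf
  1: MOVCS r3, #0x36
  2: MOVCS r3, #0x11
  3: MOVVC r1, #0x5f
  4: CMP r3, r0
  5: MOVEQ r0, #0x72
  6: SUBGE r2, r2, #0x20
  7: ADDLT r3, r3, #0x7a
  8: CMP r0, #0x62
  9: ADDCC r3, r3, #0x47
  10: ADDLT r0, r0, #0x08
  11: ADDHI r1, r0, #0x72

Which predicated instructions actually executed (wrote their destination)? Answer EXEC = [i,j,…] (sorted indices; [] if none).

EXEC = [3,6,10,11]

[0] flags=0000 → (cmp)
[1] flags=0000 CS?F → skip
[2] flags=0000 CS?F → skip
[3] flags=0000 VC?T → r1=0x5f
[4] flags=0010 → (cmp)
[5] flags=0010 EQ?F → skip
[6] flags=0010 GE?T → r2=0x05
[7] flags=0010 LT?F → skip
[8] flags=0011 → (cmp)
[9] flags=0011 CC?F → skip
[10] flags=0011 LT?T → r0=0x8a
[11] flags=0011 HI?T → r1=0xfc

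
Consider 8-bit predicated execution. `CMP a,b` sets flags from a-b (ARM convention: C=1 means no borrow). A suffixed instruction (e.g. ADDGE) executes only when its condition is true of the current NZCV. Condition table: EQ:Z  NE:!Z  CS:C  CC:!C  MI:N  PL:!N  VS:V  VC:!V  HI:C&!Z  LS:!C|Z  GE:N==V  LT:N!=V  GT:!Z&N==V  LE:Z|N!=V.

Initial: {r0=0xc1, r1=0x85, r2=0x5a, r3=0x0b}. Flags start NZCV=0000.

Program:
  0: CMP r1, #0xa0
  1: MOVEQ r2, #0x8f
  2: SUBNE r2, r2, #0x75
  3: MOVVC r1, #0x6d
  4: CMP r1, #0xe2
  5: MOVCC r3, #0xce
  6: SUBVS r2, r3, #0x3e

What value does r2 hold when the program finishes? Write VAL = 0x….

0: ✓ CMP  NZCV=1000
1: · MOVEQ
2: ✓ SUBNE  r2←0xe5
3: ✓ MOVVC  r1←0x6d
4: ✓ CMP  NZCV=1001
5: ✓ MOVCC  r3←0xce
6: ✓ SUBVS  r2←0x90

VAL = 0x90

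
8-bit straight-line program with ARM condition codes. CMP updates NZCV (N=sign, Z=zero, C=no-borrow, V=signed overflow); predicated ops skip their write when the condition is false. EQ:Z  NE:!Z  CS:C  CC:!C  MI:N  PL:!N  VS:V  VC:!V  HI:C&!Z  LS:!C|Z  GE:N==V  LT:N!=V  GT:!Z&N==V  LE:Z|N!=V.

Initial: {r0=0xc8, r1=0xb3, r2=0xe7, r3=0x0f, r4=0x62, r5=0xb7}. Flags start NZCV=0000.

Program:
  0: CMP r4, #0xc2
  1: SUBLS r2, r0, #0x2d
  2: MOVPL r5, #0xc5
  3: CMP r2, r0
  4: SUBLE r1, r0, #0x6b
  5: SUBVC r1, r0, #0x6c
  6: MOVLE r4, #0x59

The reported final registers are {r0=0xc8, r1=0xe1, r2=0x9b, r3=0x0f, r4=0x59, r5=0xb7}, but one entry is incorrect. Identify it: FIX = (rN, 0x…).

[0] flags=1001 → (cmp)
[1] flags=1001 LS?T → r2=0x9b
[2] flags=1001 PL?F → skip
[3] flags=1000 → (cmp)
[4] flags=1000 LE?T → r1=0x5d
[5] flags=1000 VC?T → r1=0x5c
[6] flags=1000 LE?T → r4=0x59

FIX = (r1, 0x5c)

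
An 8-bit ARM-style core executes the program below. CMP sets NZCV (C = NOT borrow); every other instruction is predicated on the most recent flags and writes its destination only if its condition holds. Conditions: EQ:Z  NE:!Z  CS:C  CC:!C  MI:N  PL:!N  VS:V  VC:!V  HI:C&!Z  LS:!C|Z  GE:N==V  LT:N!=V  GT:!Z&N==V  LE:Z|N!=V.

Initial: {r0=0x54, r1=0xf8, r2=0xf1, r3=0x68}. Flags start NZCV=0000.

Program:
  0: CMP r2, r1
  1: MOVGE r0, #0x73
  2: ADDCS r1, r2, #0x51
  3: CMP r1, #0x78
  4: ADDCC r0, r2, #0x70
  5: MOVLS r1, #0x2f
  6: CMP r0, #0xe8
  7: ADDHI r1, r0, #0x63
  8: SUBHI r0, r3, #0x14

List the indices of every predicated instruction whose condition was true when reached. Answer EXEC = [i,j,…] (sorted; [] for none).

EXEC = []

[0] flags=1000 → (cmp)
[1] flags=1000 GE?F → skip
[2] flags=1000 CS?F → skip
[3] flags=1010 → (cmp)
[4] flags=1010 CC?F → skip
[5] flags=1010 LS?F → skip
[6] flags=0000 → (cmp)
[7] flags=0000 HI?F → skip
[8] flags=0000 HI?F → skip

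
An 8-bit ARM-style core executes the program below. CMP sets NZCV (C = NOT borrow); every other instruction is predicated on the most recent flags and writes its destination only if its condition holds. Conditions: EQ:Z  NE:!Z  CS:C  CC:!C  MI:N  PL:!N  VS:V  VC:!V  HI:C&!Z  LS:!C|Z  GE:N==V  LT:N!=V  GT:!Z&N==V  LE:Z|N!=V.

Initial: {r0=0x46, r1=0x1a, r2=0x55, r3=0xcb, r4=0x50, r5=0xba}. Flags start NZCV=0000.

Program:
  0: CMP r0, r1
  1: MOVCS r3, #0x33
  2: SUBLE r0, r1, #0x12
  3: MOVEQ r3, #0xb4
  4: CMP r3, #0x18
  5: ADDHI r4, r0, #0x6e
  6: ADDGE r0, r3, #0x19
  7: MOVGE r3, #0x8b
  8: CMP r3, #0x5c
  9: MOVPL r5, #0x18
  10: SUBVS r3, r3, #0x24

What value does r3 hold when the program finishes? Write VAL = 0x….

VAL = 0x67

[0] flags=0010 → (cmp)
[1] flags=0010 CS?T → r3=0x33
[2] flags=0010 LE?F → skip
[3] flags=0010 EQ?F → skip
[4] flags=0010 → (cmp)
[5] flags=0010 HI?T → r4=0xb4
[6] flags=0010 GE?T → r0=0x4c
[7] flags=0010 GE?T → r3=0x8b
[8] flags=0011 → (cmp)
[9] flags=0011 PL?T → r5=0x18
[10] flags=0011 VS?T → r3=0x67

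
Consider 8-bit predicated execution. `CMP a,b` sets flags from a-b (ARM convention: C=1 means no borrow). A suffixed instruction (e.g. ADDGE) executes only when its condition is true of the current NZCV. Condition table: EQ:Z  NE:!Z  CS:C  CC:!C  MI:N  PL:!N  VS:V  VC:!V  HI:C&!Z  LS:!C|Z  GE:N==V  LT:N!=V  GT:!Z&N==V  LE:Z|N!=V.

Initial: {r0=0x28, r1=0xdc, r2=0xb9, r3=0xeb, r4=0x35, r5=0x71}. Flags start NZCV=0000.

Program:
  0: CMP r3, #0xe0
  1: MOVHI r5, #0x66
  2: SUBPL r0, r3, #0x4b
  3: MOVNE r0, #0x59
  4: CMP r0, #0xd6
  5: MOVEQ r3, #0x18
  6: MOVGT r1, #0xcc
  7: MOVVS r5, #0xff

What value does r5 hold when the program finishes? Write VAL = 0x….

VAL = 0xff

0: ✓ CMP  NZCV=0010
1: ✓ MOVHI  r5←0x66
2: ✓ SUBPL  r0←0xa0
3: ✓ MOVNE  r0←0x59
4: ✓ CMP  NZCV=1001
5: · MOVEQ
6: ✓ MOVGT  r1←0xcc
7: ✓ MOVVS  r5←0xff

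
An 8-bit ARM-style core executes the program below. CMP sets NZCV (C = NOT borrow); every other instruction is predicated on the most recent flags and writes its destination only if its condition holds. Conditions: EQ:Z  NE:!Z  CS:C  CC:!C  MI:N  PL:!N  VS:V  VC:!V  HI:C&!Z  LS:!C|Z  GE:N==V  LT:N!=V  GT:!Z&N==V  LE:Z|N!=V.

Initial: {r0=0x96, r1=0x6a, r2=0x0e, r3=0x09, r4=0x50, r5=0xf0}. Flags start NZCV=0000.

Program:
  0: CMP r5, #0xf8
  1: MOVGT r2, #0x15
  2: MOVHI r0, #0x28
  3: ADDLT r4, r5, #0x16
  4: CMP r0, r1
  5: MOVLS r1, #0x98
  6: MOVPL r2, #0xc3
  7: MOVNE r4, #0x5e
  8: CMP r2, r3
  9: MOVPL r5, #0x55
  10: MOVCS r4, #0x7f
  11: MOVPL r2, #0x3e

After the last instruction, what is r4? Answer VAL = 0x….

VAL = 0x7f

[0] flags=1000 → (cmp)
[1] flags=1000 GT?F → skip
[2] flags=1000 HI?F → skip
[3] flags=1000 LT?T → r4=0x06
[4] flags=0011 → (cmp)
[5] flags=0011 LS?F → skip
[6] flags=0011 PL?T → r2=0xc3
[7] flags=0011 NE?T → r4=0x5e
[8] flags=1010 → (cmp)
[9] flags=1010 PL?F → skip
[10] flags=1010 CS?T → r4=0x7f
[11] flags=1010 PL?F → skip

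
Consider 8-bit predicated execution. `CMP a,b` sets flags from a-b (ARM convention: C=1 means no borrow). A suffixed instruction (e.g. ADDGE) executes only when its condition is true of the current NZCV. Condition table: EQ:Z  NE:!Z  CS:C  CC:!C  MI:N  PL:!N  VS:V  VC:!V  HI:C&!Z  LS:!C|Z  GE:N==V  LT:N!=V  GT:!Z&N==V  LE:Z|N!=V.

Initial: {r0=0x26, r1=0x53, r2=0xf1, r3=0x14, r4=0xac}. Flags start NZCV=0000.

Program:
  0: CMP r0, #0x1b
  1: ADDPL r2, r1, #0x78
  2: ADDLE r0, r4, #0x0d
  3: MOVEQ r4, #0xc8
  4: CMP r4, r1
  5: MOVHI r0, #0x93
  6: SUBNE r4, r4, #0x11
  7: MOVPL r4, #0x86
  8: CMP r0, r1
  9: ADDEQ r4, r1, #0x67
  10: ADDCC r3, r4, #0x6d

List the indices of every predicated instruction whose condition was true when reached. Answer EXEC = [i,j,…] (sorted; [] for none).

EXEC = [1,5,6,7]

0: ✓ CMP  NZCV=0010
1: ✓ ADDPL  r2←0xcb
2: · ADDLE
3: · MOVEQ
4: ✓ CMP  NZCV=0011
5: ✓ MOVHI  r0←0x93
6: ✓ SUBNE  r4←0x9b
7: ✓ MOVPL  r4←0x86
8: ✓ CMP  NZCV=0011
9: · ADDEQ
10: · ADDCC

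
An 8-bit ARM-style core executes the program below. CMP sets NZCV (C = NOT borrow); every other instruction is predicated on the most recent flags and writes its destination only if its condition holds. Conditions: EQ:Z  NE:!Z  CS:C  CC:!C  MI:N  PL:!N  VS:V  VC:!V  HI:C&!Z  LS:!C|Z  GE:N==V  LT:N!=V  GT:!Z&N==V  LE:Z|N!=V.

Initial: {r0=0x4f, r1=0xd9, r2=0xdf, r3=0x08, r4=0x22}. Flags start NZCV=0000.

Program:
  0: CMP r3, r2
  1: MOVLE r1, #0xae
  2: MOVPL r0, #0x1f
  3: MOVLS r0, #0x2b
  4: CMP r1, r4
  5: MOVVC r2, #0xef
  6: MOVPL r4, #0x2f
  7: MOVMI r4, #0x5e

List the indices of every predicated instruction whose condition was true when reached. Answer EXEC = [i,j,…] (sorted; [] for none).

EXEC = [2,3,5,7]

[0] flags=0000 → (cmp)
[1] flags=0000 LE?F → skip
[2] flags=0000 PL?T → r0=0x1f
[3] flags=0000 LS?T → r0=0x2b
[4] flags=1010 → (cmp)
[5] flags=1010 VC?T → r2=0xef
[6] flags=1010 PL?F → skip
[7] flags=1010 MI?T → r4=0x5e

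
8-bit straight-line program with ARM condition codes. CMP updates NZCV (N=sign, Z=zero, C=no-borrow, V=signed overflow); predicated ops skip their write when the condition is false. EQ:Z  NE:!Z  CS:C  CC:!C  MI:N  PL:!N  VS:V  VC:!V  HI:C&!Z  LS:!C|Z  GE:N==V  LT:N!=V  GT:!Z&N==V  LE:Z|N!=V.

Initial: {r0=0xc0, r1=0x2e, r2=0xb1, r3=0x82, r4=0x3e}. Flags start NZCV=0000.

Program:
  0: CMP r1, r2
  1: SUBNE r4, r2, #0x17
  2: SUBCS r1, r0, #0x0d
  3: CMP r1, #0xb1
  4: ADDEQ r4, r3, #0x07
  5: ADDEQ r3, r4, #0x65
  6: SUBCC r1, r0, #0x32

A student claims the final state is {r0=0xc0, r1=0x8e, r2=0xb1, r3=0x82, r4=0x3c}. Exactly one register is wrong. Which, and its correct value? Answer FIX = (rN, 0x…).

FIX = (r4, 0x9a)

[0] flags=0000 → (cmp)
[1] flags=0000 NE?T → r4=0x9a
[2] flags=0000 CS?F → skip
[3] flags=0000 → (cmp)
[4] flags=0000 EQ?F → skip
[5] flags=0000 EQ?F → skip
[6] flags=0000 CC?T → r1=0x8e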